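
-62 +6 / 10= -307 / 5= -61.40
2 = 2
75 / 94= 0.80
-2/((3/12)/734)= -5872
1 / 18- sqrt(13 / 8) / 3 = 1 / 18- sqrt(26) / 12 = -0.37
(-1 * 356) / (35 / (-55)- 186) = 3916 / 2053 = 1.91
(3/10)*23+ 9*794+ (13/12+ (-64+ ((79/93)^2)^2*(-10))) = 10599562550533/1496104020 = 7084.78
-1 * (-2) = 2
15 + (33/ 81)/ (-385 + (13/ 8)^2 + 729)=8985629/ 598995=15.00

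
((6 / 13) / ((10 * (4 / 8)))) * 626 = 3756 / 65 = 57.78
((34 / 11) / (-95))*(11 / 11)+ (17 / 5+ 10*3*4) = 128919 / 1045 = 123.37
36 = 36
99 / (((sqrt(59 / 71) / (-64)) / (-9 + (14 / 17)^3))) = 58672.83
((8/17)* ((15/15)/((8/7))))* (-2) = -14/17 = -0.82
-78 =-78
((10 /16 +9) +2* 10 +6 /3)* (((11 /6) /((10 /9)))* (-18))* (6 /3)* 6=-225423 /20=-11271.15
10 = 10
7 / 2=3.50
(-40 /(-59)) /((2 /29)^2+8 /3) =5046 /19883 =0.25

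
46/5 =9.20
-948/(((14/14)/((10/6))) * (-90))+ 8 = 230/9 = 25.56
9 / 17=0.53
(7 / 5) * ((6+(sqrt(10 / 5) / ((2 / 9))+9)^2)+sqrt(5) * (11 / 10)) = 77 * sqrt(5) / 50+567 * sqrt(2) / 5+357 / 2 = 342.32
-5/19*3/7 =-15/133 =-0.11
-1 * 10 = -10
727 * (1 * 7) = 5089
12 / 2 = 6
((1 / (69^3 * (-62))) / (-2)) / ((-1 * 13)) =-0.00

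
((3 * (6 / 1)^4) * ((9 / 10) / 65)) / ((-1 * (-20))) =4374 / 1625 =2.69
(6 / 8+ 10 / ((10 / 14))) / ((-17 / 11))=-9.54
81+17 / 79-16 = 5152 / 79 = 65.22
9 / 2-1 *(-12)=33 / 2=16.50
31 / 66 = 0.47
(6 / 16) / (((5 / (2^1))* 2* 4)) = 3 / 160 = 0.02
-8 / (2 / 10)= -40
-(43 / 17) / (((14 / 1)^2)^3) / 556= -43 / 71169174272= -0.00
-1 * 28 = -28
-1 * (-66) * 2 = 132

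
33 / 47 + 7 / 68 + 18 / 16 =12337 / 6392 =1.93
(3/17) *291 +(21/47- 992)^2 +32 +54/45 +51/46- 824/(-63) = 535042980107009/544142970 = 983276.47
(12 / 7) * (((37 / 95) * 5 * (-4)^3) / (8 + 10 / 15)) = -42624 / 1729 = -24.65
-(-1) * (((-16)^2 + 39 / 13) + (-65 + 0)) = 194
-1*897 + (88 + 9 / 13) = -10508 / 13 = -808.31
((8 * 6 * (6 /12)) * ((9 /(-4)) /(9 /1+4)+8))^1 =2442 /13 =187.85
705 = 705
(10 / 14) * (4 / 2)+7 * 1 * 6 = 304 / 7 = 43.43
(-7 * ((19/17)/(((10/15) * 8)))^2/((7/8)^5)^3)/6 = -74423193305088/196006468053361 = -0.38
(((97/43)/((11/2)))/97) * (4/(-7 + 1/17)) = -68/27907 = -0.00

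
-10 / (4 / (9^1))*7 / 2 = -315 / 4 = -78.75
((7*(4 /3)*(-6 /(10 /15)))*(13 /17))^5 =-1552791667295232 /1419857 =-1093625391.36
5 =5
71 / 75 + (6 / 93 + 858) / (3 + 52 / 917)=1835584403 / 6516975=281.66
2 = 2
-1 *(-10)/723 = 10/723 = 0.01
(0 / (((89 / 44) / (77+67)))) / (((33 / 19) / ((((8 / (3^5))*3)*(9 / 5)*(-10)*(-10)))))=0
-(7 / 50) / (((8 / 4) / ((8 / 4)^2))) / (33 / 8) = -56 / 825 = -0.07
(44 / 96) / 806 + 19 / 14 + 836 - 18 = 110947589 / 135408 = 819.36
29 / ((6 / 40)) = 580 / 3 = 193.33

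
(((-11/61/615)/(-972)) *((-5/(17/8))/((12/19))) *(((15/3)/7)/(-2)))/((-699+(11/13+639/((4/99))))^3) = 36733840/316172864151082163586843657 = 0.00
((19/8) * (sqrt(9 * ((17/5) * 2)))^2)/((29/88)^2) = 5627952/4205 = 1338.40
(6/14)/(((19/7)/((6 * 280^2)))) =1411200/19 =74273.68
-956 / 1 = -956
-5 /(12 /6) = -5 /2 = -2.50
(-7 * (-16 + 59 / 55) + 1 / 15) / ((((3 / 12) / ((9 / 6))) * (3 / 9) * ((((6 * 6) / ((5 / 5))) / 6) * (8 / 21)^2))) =1902033 / 880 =2161.40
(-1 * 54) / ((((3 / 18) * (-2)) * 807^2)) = 18 / 72361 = 0.00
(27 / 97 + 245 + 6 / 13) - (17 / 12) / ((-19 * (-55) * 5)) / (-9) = 174864176837 / 711582300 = 245.74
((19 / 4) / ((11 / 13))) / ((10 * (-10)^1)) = -247 / 4400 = -0.06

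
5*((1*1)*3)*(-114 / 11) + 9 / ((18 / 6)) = -1677 / 11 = -152.45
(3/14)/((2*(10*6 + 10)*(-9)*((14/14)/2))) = -1/2940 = -0.00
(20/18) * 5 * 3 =50/3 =16.67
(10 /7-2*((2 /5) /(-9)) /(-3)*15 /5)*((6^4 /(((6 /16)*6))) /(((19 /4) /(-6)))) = -974.72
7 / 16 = 0.44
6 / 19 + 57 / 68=1491 / 1292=1.15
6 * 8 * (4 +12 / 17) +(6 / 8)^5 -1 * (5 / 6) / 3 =35383099 / 156672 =225.84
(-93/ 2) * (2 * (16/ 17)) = -87.53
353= 353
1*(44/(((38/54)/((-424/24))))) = -20988/19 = -1104.63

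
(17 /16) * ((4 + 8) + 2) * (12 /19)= 357 /38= 9.39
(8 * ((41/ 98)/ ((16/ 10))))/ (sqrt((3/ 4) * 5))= 41 * sqrt(15)/ 147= 1.08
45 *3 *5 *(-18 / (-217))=12150 / 217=55.99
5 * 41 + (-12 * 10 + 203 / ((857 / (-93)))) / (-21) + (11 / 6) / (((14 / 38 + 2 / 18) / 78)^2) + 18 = 982933277643 / 20168638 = 48735.73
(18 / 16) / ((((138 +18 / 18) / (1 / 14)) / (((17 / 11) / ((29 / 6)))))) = 459 / 2483096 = 0.00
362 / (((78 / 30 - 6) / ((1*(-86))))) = 155660 / 17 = 9156.47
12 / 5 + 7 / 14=29 / 10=2.90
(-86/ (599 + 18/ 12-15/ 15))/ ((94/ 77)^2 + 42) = -46354/ 14053043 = -0.00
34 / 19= 1.79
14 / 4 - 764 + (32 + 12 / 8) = -727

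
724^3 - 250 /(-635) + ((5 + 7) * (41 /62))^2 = 46317262122510 /122047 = 379503487.37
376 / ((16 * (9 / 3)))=47 / 6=7.83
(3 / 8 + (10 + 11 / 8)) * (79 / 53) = 3713 / 212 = 17.51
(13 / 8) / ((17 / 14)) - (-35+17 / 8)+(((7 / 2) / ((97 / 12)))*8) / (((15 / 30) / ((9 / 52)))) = 6073065 / 171496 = 35.41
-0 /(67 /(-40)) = 0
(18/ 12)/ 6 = 1/ 4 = 0.25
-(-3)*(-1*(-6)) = 18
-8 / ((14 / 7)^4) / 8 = -1 / 16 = -0.06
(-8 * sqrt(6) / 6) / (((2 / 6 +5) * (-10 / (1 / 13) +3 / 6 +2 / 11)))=11 * sqrt(6) / 5690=0.00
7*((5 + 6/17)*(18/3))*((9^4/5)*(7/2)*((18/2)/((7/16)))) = 1805482224/85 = 21240967.34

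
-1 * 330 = -330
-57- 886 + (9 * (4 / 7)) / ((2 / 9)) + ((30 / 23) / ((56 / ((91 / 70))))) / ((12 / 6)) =-2369513 / 2576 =-919.84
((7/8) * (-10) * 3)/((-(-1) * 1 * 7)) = -15/4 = -3.75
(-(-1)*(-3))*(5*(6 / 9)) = -10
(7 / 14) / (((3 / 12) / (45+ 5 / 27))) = 2440 / 27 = 90.37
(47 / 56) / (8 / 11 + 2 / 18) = 4653 / 4648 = 1.00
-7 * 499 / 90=-3493 / 90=-38.81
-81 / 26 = -3.12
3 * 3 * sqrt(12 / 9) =10.39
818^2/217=669124/217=3083.52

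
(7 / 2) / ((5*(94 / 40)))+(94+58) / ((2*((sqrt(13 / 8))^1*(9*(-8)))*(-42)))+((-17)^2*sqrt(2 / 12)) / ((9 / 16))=19*sqrt(26) / 4914+14 / 47+2312*sqrt(6) / 27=210.07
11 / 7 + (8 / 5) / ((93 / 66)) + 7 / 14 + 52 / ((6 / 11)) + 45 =934447 / 6510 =143.54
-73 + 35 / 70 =-145 / 2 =-72.50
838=838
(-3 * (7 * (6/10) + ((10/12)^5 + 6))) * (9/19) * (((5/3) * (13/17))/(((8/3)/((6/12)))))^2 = -0.86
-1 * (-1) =1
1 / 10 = 0.10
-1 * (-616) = 616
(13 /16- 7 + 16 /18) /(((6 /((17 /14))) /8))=-1853 /216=-8.58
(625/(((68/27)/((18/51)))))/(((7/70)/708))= 179212500/289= 620112.46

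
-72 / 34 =-36 / 17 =-2.12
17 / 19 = 0.89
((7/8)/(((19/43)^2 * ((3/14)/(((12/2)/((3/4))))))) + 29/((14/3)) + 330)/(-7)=-7634509/106134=-71.93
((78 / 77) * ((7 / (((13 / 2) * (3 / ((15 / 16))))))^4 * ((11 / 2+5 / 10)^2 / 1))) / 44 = 0.01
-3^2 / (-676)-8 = -7.99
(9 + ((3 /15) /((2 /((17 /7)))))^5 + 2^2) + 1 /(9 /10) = 213461678713 /15126300000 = 14.11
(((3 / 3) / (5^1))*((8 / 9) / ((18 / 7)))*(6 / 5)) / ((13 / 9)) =56 / 975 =0.06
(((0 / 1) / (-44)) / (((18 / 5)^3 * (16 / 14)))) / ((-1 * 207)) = 0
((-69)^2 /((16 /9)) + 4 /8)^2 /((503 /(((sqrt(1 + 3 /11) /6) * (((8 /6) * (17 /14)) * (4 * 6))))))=31224281633 * sqrt(154) /3718176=104213.23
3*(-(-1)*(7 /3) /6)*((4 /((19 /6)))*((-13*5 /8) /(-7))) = 1.71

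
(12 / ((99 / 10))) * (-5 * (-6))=36.36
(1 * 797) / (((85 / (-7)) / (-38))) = 212002 / 85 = 2494.14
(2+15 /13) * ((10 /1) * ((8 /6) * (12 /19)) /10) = 656 /247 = 2.66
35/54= 0.65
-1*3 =-3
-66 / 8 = -8.25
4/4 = 1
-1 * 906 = -906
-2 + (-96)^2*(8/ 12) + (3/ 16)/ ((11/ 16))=67565/ 11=6142.27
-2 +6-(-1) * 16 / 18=44 / 9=4.89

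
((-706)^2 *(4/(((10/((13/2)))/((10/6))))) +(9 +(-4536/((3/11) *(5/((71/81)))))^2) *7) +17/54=83255119307/1350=61670458.75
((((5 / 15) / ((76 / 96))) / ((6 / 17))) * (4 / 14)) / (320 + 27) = 136 / 138453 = 0.00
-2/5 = -0.40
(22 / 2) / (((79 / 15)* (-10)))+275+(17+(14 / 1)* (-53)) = -71133 / 158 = -450.21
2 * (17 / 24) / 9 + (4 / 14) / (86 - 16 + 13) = 10093 / 62748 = 0.16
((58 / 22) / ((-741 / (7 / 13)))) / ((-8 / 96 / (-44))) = -3248 / 3211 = -1.01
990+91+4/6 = 3245/3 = 1081.67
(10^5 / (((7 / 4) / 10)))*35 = 20000000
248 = 248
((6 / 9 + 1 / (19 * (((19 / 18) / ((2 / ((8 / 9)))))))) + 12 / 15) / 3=0.53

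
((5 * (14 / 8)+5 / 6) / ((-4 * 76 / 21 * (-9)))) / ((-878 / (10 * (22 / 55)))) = -805 / 2402208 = -0.00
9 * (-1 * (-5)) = 45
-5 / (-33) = 0.15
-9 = -9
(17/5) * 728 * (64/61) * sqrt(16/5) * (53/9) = 167917568 * sqrt(5)/13725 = 27357.02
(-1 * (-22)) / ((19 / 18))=396 / 19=20.84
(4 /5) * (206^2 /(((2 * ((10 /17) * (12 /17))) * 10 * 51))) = 180353 /2250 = 80.16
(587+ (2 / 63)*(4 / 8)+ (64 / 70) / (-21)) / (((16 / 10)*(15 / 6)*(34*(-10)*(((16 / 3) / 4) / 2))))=-647137 / 999600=-0.65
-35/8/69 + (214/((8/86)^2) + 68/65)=221840279/8970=24731.36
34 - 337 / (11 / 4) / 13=3514 / 143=24.57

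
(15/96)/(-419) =-5/13408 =-0.00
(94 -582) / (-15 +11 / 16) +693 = 166505 / 229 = 727.10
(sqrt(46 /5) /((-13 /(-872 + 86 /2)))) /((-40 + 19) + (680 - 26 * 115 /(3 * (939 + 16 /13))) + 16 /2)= 30398601 * sqrt(230) /1587257945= 0.29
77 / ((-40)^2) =77 / 1600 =0.05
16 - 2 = 14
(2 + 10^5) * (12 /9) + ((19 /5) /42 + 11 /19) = 532013311 /3990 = 133336.67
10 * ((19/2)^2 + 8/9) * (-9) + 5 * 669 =-9715/2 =-4857.50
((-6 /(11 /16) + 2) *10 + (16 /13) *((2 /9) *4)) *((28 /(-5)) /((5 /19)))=45311504 /32175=1408.28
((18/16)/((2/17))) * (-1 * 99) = -15147/16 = -946.69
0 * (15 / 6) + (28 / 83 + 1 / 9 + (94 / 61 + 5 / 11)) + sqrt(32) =1225018 / 501237 + 4 * sqrt(2) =8.10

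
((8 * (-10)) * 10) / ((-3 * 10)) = 80 / 3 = 26.67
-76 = -76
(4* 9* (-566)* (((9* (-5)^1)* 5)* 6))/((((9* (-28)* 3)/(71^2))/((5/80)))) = -320985675/28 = -11463774.11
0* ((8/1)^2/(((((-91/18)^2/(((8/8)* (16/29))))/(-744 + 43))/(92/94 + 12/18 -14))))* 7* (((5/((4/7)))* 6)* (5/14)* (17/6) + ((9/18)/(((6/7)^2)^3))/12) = 0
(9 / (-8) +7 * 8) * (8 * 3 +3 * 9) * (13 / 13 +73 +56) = 363821.25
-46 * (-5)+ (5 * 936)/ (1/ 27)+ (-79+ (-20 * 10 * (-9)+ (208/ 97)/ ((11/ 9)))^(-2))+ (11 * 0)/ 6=467571826619813113/ 3695898590784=126511.00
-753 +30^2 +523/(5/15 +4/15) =3056/3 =1018.67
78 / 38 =39 / 19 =2.05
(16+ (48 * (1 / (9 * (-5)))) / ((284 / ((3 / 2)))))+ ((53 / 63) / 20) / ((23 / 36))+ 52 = 68.06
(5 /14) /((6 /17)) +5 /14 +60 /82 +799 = 2758991 /3444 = 801.10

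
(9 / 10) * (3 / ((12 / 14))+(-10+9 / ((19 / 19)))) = 9 / 4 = 2.25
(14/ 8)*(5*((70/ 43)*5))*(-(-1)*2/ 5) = 1225/ 43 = 28.49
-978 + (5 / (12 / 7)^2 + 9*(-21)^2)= 430949 / 144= 2992.70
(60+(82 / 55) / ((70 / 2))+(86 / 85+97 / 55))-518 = -14895831 / 32725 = -455.18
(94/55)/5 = 94/275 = 0.34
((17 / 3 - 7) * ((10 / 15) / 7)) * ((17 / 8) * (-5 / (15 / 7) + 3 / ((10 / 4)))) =289 / 945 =0.31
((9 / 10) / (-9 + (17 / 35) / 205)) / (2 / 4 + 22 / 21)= -54243 / 839254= -0.06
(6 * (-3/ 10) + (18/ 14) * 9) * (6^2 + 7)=14706/ 35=420.17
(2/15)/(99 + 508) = 2/9105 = 0.00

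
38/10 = 19/5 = 3.80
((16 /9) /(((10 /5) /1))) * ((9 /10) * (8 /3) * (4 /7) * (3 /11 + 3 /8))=304 /385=0.79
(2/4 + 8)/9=0.94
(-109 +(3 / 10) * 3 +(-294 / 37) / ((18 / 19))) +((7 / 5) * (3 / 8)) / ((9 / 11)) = -115.85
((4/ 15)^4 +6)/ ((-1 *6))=-152003/ 151875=-1.00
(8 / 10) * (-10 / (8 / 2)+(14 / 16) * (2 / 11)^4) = -146354 / 73205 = -2.00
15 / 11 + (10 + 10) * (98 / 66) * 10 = 895 / 3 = 298.33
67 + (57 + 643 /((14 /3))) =3665 /14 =261.79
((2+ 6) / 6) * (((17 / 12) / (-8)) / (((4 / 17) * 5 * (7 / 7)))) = -289 / 1440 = -0.20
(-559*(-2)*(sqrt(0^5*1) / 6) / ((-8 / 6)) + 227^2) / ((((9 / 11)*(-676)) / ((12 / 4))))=-566819 / 2028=-279.50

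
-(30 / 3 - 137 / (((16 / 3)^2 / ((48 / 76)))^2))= -9.93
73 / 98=0.74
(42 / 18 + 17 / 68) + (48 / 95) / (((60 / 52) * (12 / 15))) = 3569 / 1140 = 3.13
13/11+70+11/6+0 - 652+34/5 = -188821/330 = -572.18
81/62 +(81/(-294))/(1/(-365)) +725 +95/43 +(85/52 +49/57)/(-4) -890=-47661576085/774398352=-61.55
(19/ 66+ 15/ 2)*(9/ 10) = 771/ 110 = 7.01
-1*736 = -736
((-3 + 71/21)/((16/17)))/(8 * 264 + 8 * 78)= 17/114912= 0.00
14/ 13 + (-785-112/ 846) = -4311521/ 5499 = -784.06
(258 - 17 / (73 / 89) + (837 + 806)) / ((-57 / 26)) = -3568760 / 4161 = -857.67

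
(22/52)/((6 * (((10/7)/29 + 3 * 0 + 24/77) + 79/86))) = 1056209/19166394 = 0.06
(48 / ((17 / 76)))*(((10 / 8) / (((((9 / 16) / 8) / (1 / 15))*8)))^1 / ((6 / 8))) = 19456 / 459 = 42.39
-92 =-92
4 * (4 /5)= 16 /5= 3.20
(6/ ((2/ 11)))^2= 1089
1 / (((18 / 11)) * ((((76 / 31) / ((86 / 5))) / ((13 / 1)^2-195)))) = -190619 / 1710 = -111.47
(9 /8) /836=9 /6688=0.00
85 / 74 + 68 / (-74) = 17 / 74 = 0.23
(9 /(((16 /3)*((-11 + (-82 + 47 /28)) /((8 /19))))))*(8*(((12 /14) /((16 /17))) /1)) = -2754 /48583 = -0.06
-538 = -538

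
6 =6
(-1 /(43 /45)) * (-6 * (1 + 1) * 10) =5400 /43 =125.58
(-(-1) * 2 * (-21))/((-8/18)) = 189/2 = 94.50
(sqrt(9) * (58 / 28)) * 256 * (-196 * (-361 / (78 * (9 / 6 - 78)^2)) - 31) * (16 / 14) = -836238439424 / 14911533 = -56079.98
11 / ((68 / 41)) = 451 / 68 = 6.63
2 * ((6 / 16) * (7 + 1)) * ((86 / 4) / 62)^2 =5547 / 7688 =0.72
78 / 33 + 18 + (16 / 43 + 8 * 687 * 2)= 5209024 / 473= 11012.74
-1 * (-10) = 10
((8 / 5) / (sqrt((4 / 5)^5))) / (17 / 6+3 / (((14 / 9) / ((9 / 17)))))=0.73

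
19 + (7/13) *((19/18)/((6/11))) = 28139/1404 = 20.04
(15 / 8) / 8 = 15 / 64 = 0.23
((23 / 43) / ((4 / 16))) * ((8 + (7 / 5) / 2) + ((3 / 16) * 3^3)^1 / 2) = 41331 / 1720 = 24.03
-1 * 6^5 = -7776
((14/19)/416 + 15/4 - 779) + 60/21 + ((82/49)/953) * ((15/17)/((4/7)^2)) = -346171558157/448184464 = -772.39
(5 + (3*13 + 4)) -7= 41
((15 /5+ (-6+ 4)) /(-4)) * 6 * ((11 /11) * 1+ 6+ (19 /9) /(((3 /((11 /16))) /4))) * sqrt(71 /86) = -965 * sqrt(6106) /6192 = -12.18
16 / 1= 16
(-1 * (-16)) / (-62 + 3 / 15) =-80 / 309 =-0.26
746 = 746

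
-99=-99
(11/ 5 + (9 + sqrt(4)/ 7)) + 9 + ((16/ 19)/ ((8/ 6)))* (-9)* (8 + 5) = -35517/ 665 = -53.41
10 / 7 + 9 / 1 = 73 / 7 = 10.43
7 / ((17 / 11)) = 77 / 17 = 4.53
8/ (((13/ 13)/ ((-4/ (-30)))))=16/ 15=1.07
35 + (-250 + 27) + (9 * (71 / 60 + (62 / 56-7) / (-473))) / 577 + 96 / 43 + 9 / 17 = -2734309406 / 14762545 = -185.22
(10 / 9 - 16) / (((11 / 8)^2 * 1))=-8576 / 1089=-7.88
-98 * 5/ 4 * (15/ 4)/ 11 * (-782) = 1436925/ 44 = 32657.39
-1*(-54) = 54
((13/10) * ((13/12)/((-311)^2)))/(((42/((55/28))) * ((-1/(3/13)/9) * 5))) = -429/1516585280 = -0.00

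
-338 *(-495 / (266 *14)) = 44.93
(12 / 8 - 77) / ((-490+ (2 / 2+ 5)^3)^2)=-151 / 150152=-0.00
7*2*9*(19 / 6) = 399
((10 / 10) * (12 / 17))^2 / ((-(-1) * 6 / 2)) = 48 / 289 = 0.17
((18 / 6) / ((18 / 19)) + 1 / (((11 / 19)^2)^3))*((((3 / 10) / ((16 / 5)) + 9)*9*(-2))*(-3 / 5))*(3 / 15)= 165486724191 / 283449760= 583.83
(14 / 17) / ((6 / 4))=28 / 51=0.55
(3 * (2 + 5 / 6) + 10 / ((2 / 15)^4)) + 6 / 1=31655.12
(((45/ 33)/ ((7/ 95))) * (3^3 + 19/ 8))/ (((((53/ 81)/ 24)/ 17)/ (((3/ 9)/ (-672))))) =-153707625/ 914144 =-168.14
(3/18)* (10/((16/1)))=5/48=0.10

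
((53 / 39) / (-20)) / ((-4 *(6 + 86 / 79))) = 0.00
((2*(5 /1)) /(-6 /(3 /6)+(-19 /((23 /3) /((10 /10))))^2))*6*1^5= -10.24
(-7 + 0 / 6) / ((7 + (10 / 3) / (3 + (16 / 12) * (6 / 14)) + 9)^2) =-1575 / 64516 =-0.02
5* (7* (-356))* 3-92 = -37472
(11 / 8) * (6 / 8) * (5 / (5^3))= 33 / 800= 0.04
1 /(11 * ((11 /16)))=16 /121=0.13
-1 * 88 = -88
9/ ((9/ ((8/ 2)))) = 4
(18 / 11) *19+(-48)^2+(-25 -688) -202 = 15621 / 11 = 1420.09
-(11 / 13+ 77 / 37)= -2.93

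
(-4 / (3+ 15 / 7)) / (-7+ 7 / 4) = 4 / 27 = 0.15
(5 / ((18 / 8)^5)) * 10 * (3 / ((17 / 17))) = 51200 / 19683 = 2.60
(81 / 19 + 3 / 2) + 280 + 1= 10897 / 38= 286.76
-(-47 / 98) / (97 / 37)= 1739 / 9506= 0.18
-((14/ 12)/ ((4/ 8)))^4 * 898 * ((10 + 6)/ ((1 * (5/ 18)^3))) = -2483824896/ 125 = -19870599.17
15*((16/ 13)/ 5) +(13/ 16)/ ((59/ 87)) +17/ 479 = 4.93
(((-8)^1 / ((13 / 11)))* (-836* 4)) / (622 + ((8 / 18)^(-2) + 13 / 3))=14125056 / 393991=35.85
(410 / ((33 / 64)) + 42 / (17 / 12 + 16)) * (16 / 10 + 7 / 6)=20752988 / 9405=2206.59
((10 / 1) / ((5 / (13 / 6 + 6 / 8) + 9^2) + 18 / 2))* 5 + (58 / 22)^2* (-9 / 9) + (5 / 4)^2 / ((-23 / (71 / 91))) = -8400288343 / 1300707408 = -6.46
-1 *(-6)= 6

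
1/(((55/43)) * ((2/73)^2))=229147/220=1041.58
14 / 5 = 2.80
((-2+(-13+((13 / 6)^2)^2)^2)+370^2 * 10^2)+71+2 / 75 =574854904316569 / 41990400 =13690150.71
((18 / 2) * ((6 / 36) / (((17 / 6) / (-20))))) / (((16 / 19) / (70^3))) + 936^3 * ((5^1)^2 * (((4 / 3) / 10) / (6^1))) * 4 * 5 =154820456550 / 17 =9107085679.41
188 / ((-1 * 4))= -47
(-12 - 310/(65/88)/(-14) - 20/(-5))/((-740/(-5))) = 500/3367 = 0.15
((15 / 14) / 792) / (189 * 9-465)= 5 / 4568256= 0.00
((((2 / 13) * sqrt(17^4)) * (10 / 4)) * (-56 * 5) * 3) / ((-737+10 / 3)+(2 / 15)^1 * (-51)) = 18207000 / 144391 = 126.10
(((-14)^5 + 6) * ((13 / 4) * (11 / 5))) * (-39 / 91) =115361961 / 70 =1648028.01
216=216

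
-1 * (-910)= 910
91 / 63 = 13 / 9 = 1.44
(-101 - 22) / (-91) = 123 / 91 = 1.35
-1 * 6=-6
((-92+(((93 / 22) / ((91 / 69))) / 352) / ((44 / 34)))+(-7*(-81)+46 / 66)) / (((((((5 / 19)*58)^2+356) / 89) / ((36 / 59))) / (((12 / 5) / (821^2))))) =710861002244579 / 4551674518798447040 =0.00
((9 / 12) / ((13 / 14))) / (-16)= -0.05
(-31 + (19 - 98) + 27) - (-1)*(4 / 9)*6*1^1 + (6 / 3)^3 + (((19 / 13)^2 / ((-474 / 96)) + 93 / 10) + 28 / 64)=-201958313 / 3204240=-63.03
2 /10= 1 /5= 0.20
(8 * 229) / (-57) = -1832 / 57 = -32.14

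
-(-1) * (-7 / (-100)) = 7 / 100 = 0.07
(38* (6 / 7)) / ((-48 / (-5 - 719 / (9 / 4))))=55499 / 252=220.23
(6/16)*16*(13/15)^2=338/75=4.51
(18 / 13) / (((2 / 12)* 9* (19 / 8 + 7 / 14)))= 96 / 299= 0.32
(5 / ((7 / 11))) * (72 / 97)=3960 / 679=5.83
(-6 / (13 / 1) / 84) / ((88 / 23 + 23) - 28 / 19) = -437 / 2016378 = -0.00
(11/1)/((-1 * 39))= -11/39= -0.28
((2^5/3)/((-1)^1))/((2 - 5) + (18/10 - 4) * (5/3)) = 8/5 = 1.60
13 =13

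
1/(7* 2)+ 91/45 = 2.09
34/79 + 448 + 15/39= 460933/1027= 448.81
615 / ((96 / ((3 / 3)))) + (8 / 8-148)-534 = -21587 / 32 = -674.59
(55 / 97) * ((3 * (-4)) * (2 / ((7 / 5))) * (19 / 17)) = -10.86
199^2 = 39601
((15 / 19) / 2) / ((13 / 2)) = 15 / 247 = 0.06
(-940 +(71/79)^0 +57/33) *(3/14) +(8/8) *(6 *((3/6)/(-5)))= -201.44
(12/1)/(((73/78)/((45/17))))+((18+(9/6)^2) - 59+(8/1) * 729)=5827.19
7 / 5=1.40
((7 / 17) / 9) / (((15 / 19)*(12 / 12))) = 133 / 2295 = 0.06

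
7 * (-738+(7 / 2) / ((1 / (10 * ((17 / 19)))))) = -93989 / 19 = -4946.79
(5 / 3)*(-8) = -40 / 3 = -13.33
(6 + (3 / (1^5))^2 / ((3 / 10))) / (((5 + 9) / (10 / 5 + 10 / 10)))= 54 / 7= 7.71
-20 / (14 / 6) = -60 / 7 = -8.57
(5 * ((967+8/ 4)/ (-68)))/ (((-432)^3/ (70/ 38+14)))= 1505/ 107495424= 0.00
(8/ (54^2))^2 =4/ 531441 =0.00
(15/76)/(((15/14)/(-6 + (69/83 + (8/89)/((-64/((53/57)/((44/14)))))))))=-2681438095/2816042592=-0.95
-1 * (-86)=86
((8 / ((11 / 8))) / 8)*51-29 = 89 / 11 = 8.09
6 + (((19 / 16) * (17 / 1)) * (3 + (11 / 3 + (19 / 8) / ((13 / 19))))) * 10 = 5123221 / 2496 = 2052.57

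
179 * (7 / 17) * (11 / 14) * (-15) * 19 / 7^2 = -561165 / 1666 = -336.83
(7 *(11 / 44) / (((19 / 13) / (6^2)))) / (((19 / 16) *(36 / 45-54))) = -4680 / 6859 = -0.68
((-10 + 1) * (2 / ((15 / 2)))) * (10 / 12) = -2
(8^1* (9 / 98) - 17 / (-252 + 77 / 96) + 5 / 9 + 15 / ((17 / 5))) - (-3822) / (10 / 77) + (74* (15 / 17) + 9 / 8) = 6095539215149 / 206617320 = 29501.59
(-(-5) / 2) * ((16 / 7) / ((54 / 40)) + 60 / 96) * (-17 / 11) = -297925 / 33264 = -8.96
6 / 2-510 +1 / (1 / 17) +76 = -414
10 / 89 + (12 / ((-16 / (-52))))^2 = 135379 / 89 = 1521.11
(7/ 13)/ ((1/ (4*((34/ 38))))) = 476/ 247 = 1.93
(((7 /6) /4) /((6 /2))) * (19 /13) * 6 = 133 /156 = 0.85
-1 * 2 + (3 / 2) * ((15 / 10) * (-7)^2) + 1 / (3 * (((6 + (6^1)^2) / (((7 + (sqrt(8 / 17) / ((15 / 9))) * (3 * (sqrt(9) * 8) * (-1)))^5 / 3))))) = -15610.08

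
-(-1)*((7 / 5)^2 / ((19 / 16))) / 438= 392 / 104025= 0.00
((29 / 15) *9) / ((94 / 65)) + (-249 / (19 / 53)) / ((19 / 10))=-11996889 / 33934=-353.54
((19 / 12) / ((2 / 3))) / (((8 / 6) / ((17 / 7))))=969 / 224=4.33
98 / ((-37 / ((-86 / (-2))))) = -4214 / 37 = -113.89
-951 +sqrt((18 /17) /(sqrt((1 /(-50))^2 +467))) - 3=-954 +10*1167501^(3 /4)*sqrt(17) /6615839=-953.78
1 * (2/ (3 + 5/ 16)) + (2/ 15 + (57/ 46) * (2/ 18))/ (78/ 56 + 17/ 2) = 3196834/ 5064945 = 0.63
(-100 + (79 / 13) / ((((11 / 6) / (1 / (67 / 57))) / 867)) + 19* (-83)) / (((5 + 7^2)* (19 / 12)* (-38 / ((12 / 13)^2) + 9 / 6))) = -117716304 / 564867017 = -0.21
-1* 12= -12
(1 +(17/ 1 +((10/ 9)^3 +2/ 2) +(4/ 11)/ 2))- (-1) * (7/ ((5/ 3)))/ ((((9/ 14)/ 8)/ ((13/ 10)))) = 17742083/ 200475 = 88.50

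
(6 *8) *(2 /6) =16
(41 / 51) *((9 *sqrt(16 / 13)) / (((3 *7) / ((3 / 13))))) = 492 *sqrt(13) / 20111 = 0.09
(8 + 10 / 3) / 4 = 17 / 6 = 2.83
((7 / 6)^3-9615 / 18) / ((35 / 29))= -3336073 / 7560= -441.28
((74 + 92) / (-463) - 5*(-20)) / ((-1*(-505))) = 46134 / 233815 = 0.20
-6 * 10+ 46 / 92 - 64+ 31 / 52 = -6391 / 52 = -122.90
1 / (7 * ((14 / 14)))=1 / 7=0.14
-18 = -18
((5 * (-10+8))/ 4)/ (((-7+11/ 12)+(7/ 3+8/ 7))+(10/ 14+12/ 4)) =-70/ 31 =-2.26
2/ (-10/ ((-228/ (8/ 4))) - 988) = -114/ 56311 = -0.00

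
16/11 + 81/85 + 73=70506/935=75.41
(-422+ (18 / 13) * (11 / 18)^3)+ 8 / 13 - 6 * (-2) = -1722997 / 4212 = -409.07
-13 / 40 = -0.32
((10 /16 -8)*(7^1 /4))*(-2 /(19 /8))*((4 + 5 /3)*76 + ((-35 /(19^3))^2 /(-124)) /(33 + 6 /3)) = 3112833245798059 /665040573816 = 4680.67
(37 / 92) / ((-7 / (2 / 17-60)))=18833 / 5474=3.44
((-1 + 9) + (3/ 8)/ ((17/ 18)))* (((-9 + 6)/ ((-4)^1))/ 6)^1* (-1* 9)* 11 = -56529/ 544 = -103.91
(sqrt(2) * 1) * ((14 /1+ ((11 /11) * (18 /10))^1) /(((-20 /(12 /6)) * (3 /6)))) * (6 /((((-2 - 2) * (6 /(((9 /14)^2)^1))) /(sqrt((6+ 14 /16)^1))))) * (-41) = -262359 * sqrt(55) /39200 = -49.64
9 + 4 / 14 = 65 / 7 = 9.29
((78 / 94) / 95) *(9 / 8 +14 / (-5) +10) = 12987 / 178600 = 0.07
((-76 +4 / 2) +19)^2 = 3025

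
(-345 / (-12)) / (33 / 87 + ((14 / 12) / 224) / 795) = 75.79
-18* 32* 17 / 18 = -544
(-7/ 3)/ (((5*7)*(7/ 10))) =-0.10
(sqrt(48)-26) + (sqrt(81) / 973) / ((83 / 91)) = -299845 / 11537 + 4 * sqrt(3) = -19.06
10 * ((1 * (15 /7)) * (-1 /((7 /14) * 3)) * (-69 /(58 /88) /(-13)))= -303600 /2639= -115.04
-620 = -620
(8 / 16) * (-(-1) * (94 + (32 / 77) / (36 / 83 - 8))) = 567851 / 12089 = 46.97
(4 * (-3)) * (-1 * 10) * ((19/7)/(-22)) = -1140/77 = -14.81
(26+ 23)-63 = -14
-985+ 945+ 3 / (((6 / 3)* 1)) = -77 / 2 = -38.50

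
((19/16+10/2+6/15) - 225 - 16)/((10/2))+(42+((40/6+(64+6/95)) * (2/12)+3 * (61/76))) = 637057/68400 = 9.31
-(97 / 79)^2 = -9409 / 6241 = -1.51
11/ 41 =0.27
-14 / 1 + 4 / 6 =-40 / 3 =-13.33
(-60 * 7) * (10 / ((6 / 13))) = -9100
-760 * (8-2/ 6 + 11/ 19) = -18800/ 3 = -6266.67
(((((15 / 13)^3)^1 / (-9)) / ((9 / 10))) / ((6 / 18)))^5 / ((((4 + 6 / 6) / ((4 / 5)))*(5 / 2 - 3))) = 976562500000000 / 51185893014090757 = 0.02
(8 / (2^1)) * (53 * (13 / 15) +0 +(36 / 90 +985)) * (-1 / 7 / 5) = -1768 / 15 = -117.87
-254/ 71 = -3.58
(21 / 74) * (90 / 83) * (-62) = -58590 / 3071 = -19.08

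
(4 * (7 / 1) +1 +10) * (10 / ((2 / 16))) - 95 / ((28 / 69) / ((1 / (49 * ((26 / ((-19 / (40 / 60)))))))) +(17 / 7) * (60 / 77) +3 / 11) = 3125.95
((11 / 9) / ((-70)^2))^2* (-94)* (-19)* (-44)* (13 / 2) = -15451579 / 486202500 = -0.03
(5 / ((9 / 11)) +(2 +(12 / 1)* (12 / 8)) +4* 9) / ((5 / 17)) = 9503 / 45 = 211.18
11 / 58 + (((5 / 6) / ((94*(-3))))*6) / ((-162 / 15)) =84479 / 441612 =0.19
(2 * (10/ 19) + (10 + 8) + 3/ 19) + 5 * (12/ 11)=5155/ 209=24.67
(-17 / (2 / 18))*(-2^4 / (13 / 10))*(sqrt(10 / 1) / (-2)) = -2977.41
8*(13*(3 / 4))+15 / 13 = 1029 / 13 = 79.15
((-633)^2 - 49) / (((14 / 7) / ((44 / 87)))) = 8814080 / 87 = 101311.26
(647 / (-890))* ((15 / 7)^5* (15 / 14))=-1473946875 / 41883044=-35.19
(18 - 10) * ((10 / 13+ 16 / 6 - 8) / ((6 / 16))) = -11392 / 117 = -97.37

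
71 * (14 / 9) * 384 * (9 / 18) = 63616 / 3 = 21205.33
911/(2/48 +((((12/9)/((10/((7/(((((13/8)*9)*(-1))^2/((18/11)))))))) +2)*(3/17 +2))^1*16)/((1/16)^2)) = 31093559640/610722034487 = 0.05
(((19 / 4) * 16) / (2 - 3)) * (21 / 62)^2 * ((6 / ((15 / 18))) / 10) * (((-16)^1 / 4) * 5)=603288 / 4805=125.55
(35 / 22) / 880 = 7 / 3872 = 0.00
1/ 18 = 0.06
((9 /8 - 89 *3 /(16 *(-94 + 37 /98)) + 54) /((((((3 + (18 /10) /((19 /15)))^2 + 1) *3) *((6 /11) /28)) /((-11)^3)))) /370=-25030607341201 /151073164500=-165.69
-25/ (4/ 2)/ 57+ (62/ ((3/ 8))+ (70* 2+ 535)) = 95773/ 114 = 840.11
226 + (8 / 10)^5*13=719562 / 3125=230.26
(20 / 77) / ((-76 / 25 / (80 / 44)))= -2500 / 16093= -0.16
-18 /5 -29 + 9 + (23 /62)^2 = -450947 /19220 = -23.46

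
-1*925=-925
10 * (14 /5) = 28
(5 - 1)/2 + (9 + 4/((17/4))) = 203/17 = 11.94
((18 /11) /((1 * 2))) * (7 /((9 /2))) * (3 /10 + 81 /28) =447 /110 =4.06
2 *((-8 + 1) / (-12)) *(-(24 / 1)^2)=-672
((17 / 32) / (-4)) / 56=-17 / 7168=-0.00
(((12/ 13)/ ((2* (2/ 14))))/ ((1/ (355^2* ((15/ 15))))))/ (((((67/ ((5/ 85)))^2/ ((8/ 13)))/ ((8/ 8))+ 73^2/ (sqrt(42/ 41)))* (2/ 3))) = 1730429799600600/ 5973078008226317 - 1353919845600* sqrt(1722)/ 77650014106942121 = 0.29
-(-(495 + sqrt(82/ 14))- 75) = sqrt(287)/ 7 + 570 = 572.42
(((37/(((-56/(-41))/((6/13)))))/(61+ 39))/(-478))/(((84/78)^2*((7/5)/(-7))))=59163/52465280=0.00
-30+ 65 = 35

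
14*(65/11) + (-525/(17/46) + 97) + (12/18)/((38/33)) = -1240.28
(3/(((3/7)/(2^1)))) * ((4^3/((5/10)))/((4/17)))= 7616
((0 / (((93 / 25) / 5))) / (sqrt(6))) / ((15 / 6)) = 0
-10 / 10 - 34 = -35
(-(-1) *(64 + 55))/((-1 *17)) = -7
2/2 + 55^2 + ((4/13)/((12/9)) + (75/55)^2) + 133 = 4972395/1573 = 3161.09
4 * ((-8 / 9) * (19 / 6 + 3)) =-592 / 27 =-21.93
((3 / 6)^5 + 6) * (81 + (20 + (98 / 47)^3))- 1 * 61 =2002809299 / 3322336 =602.83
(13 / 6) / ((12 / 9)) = 13 / 8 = 1.62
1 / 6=0.17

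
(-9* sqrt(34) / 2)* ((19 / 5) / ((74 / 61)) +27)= -790.65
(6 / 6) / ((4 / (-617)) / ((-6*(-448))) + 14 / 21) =414624 / 276415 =1.50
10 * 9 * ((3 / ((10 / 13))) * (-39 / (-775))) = 13689 / 775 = 17.66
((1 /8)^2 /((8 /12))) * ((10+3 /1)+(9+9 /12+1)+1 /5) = 1437 /2560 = 0.56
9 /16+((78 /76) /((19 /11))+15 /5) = 24009 /5776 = 4.16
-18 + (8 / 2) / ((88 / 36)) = -180 / 11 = -16.36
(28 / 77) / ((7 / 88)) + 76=564 / 7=80.57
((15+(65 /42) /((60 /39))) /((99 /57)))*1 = 51091 /5544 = 9.22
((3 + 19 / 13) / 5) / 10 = 29 / 325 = 0.09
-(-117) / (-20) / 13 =-9 / 20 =-0.45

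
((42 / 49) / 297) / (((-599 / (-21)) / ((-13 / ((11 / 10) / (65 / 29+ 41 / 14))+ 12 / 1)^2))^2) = 288994953242791846082 / 14018552815827569933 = 20.62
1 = 1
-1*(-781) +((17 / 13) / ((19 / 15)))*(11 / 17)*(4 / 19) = 3665893 / 4693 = 781.14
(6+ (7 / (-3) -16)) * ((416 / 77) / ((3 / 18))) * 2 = -61568 / 77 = -799.58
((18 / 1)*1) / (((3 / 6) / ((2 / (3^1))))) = 24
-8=-8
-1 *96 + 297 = 201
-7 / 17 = -0.41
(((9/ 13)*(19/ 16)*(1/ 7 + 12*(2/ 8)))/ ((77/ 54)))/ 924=1539/ 784784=0.00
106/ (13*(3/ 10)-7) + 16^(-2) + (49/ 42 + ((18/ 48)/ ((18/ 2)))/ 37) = -29088815/ 880896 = -33.02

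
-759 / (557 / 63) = -47817 / 557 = -85.85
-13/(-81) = 13/81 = 0.16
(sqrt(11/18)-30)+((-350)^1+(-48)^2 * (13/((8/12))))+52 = sqrt(22)/6+44600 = 44600.78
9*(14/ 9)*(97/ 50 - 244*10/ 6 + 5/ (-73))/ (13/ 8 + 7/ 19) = -4716187448/ 1658925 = -2842.92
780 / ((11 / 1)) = 780 / 11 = 70.91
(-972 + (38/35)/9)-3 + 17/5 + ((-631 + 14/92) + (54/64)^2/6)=-23773185769/14837760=-1602.21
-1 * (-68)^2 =-4624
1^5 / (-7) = -1 / 7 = -0.14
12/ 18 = 2/ 3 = 0.67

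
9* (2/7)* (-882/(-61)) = 37.18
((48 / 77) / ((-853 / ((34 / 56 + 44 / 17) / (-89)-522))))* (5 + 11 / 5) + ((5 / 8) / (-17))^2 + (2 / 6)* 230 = 901568393874217 / 11352640326720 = 79.41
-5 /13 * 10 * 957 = -47850 /13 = -3680.77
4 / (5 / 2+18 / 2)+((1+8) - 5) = 100 / 23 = 4.35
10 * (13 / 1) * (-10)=-1300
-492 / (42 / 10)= -820 / 7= -117.14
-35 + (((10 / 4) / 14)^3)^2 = -35.00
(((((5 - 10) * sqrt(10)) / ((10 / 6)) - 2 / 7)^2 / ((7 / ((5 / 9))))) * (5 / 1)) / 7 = 100 * sqrt(10) / 1029 +110350 / 21609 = 5.41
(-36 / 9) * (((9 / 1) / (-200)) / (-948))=-3 / 15800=-0.00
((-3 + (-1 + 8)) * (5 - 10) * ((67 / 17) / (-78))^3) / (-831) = -1503815 / 484363718514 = -0.00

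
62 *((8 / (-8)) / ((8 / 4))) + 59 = 28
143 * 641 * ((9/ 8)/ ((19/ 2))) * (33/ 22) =2474901/ 152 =16282.24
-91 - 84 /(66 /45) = -148.27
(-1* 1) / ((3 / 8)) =-8 / 3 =-2.67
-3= -3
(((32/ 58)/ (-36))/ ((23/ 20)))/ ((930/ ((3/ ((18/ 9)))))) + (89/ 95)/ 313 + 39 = 215821982182/ 5533475355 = 39.00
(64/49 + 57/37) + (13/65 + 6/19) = 579132/172235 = 3.36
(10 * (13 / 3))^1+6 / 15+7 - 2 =731 / 15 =48.73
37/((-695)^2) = 37/483025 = 0.00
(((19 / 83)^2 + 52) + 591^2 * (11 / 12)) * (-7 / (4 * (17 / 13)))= -802998194999 / 1873808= -428538.14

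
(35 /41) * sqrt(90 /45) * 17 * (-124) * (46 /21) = -484840 * sqrt(2) /123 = -5574.53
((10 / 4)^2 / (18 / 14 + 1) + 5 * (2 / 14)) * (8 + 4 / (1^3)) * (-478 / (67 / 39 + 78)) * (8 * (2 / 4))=-43202835 / 43526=-992.58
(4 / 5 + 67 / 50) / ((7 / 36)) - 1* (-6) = 2976 / 175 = 17.01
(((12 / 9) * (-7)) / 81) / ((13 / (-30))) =280 / 1053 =0.27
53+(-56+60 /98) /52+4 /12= 199769 /3822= 52.27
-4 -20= -24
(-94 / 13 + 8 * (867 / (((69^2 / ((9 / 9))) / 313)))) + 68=10661258 / 20631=516.76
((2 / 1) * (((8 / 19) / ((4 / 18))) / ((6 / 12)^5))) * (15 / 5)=6912 / 19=363.79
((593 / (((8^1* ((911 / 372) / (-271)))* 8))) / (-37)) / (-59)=-14945379 / 31819408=-0.47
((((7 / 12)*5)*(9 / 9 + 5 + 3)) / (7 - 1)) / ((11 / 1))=35 / 88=0.40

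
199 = 199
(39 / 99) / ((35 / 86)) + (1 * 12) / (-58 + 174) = 35887 / 33495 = 1.07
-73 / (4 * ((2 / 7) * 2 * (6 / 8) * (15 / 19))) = -9709 / 180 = -53.94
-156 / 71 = -2.20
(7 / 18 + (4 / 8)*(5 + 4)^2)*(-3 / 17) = -368 / 51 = -7.22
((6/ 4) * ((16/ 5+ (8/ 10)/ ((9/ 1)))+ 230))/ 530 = 5249/ 7950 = 0.66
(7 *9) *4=252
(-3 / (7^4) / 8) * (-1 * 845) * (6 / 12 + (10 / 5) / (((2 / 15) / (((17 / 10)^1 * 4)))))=13.53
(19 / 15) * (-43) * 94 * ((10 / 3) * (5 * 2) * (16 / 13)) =-24575360 / 117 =-210045.81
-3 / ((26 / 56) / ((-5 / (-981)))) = -140 / 4251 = -0.03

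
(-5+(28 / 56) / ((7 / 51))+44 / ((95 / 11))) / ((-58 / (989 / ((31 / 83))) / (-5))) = 408054477 / 478268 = 853.19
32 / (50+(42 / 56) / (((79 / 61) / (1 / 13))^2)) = 135005312 / 210956963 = 0.64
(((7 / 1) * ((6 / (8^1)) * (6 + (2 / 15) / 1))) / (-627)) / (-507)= 161 / 1589445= 0.00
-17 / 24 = -0.71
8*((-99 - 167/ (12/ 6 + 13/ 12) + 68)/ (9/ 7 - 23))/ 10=22057/ 7030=3.14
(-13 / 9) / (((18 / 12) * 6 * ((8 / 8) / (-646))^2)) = -66976.64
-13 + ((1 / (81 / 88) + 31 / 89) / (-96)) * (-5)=-8945117 / 692064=-12.93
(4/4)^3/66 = 1/66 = 0.02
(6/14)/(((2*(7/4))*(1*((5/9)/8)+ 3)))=432/10829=0.04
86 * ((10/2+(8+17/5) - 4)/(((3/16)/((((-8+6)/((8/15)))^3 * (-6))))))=1799550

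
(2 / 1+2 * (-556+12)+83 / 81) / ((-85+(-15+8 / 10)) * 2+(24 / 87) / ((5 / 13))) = 12743035 / 2321784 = 5.49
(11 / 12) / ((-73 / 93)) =-341 / 292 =-1.17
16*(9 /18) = 8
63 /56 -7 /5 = -0.28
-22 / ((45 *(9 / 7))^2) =-1078 / 164025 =-0.01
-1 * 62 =-62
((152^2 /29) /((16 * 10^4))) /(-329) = -361 /23852500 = -0.00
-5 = -5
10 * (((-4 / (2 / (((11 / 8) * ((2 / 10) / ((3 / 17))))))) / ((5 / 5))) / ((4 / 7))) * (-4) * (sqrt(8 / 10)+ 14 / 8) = 1309 * sqrt(5) / 15+ 9163 / 24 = 576.93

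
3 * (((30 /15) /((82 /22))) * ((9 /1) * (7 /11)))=9.22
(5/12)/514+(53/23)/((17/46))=653893/104856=6.24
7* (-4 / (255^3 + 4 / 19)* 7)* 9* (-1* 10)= 0.00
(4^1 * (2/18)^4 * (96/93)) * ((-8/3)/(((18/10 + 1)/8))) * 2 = -40960/4271211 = -0.01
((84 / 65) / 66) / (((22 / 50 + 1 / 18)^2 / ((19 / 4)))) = 2693250 / 7111247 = 0.38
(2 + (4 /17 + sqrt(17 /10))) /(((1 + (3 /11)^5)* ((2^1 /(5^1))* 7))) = 161051* sqrt(170) /4516232 + 15299845 /19193986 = 1.26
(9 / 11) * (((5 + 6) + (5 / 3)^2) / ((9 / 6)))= 7.52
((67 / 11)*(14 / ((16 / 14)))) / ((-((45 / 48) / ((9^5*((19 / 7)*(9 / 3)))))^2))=-19627020638716.97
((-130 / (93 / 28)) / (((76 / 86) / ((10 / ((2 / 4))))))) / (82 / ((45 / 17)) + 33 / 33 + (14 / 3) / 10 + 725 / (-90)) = -9391200 / 258571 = -36.32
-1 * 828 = -828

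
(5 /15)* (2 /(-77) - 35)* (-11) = 899 /7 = 128.43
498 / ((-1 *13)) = -498 / 13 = -38.31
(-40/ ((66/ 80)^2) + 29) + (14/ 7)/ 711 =-2560859/ 86031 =-29.77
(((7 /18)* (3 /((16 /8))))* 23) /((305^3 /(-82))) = -6601 /170235750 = -0.00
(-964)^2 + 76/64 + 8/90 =669094039/720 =929297.28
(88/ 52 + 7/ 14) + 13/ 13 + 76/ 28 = 5.91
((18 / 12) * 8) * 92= 1104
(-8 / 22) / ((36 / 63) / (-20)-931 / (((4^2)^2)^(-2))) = 140 / 23490396171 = 0.00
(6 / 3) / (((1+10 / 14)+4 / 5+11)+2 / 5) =70 / 487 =0.14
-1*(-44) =44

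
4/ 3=1.33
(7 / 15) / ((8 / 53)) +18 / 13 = 6983 / 1560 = 4.48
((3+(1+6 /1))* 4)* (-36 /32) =-45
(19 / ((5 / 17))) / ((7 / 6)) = 1938 / 35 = 55.37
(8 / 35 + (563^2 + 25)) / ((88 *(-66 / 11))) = -168103 / 280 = -600.37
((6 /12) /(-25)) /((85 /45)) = -0.01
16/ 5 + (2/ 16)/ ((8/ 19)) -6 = -801/ 320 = -2.50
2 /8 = 1 /4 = 0.25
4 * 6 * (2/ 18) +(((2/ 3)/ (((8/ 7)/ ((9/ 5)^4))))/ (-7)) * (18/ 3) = -9683/ 3750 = -2.58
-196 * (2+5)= -1372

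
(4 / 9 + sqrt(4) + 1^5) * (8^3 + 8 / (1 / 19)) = 20584 / 9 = 2287.11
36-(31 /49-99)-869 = -35997 /49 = -734.63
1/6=0.17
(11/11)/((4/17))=17/4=4.25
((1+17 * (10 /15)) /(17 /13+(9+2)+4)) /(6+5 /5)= 481 /4452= 0.11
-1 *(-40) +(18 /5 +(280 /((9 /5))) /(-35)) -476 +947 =22957 /45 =510.16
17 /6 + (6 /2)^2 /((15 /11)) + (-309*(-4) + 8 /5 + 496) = 52291 /30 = 1743.03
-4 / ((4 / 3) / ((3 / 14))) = -9 / 14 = -0.64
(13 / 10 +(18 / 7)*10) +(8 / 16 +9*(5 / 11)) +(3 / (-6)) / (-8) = 195073 / 6160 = 31.67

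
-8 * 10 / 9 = -80 / 9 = -8.89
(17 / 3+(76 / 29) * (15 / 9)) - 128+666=15893 / 29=548.03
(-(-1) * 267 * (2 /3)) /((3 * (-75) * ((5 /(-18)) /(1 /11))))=356 /1375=0.26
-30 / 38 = -15 / 19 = -0.79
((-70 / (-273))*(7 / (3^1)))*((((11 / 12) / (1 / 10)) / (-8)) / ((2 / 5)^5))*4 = -6015625 / 22464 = -267.79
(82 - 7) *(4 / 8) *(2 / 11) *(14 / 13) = 1050 / 143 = 7.34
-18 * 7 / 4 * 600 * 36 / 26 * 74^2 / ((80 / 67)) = -1560208230 / 13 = -120016017.69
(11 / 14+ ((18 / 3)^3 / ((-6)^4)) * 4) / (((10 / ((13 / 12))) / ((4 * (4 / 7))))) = 793 / 2205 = 0.36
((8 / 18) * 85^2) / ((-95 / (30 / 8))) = -7225 / 57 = -126.75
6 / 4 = 3 / 2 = 1.50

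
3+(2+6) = 11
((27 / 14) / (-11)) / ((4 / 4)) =-27 / 154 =-0.18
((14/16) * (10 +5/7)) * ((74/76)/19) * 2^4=2775/361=7.69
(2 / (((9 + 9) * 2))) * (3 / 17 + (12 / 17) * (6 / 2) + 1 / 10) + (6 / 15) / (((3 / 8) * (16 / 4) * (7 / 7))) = 0.40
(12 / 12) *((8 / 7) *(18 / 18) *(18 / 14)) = 72 / 49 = 1.47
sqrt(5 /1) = sqrt(5) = 2.24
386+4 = 390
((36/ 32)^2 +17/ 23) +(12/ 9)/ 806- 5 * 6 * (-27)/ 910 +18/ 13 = 53332393/ 12457536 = 4.28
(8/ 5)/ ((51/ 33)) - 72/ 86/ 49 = 182356/ 179095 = 1.02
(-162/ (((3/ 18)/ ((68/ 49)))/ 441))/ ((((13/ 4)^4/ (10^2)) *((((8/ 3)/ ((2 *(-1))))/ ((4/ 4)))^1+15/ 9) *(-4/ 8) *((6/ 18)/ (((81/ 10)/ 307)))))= 2220317982720/ 8768227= 253223.14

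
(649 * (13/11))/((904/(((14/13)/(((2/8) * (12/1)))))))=413/1356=0.30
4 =4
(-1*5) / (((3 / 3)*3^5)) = -5 / 243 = -0.02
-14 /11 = -1.27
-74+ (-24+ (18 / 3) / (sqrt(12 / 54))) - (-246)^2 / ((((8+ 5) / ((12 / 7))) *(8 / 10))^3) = -356.30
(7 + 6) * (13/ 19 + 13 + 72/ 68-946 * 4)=-15827110/ 323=-49000.34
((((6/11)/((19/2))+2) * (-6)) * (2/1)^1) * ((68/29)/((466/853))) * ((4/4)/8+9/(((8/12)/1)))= -2038985610/1412213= -1443.82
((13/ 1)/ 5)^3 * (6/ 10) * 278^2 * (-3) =-1528136532/ 625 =-2445018.45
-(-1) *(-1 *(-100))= 100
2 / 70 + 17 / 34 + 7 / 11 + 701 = 540667 / 770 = 702.16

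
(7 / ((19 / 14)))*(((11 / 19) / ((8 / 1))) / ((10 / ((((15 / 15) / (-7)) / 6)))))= -77 / 86640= -0.00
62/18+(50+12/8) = 989/18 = 54.94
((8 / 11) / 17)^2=64 / 34969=0.00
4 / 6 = 2 / 3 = 0.67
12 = 12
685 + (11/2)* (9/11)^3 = 166499/242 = 688.01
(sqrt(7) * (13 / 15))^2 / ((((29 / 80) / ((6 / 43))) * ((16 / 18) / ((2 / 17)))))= 28392 / 105995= 0.27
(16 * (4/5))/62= 32/155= 0.21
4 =4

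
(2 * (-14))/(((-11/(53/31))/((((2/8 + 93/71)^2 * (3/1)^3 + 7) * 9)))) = 19577608785/6875924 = 2847.27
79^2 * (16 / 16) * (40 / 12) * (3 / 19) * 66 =216792.63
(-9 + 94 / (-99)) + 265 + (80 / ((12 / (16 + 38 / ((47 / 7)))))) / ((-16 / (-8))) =1522690 / 4653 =327.25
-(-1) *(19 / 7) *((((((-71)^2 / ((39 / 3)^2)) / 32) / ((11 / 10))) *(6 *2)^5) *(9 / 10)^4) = 610810650468 / 1626625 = 375507.97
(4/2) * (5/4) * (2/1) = 5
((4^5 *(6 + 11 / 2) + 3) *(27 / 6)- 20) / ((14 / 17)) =1801507 / 28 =64339.54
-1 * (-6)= 6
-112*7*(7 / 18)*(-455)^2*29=-16474221400 / 9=-1830469044.44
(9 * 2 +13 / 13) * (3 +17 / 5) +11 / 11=613 / 5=122.60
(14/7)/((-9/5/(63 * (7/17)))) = -490/17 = -28.82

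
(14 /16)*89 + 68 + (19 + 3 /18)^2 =36953 /72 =513.24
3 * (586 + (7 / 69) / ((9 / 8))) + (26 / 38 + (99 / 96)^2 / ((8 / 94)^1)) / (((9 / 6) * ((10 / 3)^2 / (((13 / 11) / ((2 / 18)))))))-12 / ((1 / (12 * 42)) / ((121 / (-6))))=43852869951317 / 354410496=123734.68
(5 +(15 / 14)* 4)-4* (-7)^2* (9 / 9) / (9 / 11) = -14507 / 63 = -230.27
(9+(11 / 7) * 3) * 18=1728 / 7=246.86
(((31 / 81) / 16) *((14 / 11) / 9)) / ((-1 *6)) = -0.00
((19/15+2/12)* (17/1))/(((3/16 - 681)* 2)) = -2924/163395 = -0.02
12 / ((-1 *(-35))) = 12 / 35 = 0.34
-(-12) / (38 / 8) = 48 / 19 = 2.53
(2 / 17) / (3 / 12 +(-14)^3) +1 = 186567 / 186575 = 1.00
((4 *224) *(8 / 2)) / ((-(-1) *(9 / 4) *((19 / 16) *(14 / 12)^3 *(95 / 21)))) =2359296 / 12635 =186.73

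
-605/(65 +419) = -5/4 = -1.25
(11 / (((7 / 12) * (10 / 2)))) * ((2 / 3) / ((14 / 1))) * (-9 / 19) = -396 / 4655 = -0.09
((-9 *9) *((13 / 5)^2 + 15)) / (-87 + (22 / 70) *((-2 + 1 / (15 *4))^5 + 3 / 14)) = 335788830720000 / 18399205918123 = 18.25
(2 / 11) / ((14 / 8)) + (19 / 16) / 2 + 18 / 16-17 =-37397 / 2464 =-15.18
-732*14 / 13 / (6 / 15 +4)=-25620 / 143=-179.16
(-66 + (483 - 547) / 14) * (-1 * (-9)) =-4446 / 7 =-635.14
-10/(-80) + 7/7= 9/8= 1.12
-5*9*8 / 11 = -360 / 11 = -32.73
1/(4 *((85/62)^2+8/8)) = 961/11069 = 0.09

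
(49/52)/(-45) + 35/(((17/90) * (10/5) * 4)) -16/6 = 407231/19890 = 20.47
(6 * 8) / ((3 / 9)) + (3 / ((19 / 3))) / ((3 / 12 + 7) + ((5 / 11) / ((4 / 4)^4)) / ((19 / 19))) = 309300 / 2147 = 144.06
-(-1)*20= 20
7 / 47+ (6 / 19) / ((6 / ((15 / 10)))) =407 / 1786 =0.23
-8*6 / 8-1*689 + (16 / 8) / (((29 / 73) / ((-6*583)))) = -530863 / 29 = -18305.62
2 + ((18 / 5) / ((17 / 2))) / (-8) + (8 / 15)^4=3490639 / 1721250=2.03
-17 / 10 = -1.70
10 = 10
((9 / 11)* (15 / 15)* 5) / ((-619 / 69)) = -3105 / 6809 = -0.46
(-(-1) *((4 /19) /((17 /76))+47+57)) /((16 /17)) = 223 /2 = 111.50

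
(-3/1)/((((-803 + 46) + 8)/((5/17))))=15/12733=0.00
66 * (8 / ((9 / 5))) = 880 / 3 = 293.33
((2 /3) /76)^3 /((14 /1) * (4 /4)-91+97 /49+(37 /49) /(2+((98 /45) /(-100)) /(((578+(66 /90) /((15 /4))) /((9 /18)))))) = -36425977 /4028227566252192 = -0.00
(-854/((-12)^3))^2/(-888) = -182329/662888448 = -0.00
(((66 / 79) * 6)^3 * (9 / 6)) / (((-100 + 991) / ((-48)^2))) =488.54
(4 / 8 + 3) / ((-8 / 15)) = -105 / 16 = -6.56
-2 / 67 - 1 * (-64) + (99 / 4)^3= 65284337 / 4288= 15224.89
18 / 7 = 2.57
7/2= 3.50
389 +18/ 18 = 390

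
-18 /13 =-1.38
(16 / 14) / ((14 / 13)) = 52 / 49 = 1.06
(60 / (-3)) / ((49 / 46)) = -18.78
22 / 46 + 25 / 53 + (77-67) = 13348 / 1219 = 10.95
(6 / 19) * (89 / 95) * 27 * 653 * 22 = 207128988 / 1805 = 114752.90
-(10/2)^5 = -3125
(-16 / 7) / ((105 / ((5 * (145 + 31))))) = -2816 / 147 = -19.16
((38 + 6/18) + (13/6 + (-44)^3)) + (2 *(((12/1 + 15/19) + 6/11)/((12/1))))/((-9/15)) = -53387297/627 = -85147.20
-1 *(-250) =250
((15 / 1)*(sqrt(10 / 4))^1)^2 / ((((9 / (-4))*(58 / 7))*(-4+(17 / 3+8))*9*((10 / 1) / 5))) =-875 / 5046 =-0.17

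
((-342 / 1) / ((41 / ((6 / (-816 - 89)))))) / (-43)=-2052 / 1595515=-0.00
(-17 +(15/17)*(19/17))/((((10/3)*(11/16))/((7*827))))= -642995808/15895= -40452.71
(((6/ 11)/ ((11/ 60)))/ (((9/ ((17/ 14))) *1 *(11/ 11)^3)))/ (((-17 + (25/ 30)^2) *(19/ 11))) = -12240/ 858781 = -0.01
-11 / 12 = -0.92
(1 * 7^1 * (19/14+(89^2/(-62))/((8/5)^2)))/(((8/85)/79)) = -9055036485/31744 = -285251.91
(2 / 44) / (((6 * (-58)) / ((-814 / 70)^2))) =-15059 / 852600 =-0.02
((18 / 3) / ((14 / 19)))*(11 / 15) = 209 / 35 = 5.97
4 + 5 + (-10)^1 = -1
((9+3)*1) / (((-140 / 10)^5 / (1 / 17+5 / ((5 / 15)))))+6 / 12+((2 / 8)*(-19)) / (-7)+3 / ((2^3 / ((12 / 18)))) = 408074 / 285719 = 1.43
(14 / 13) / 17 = 0.06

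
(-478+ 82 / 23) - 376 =-19560 / 23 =-850.43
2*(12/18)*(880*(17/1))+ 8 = 59864/3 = 19954.67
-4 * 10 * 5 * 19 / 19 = -200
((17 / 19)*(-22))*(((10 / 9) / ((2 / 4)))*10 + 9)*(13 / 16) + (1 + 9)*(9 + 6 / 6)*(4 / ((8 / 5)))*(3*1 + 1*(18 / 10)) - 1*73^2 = -6331583 / 1368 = -4628.35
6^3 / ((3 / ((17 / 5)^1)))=1224 / 5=244.80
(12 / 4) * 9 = 27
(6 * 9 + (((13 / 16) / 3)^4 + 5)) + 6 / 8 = 317206417 / 5308416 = 59.76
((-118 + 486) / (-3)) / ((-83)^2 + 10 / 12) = -736 / 41339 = -0.02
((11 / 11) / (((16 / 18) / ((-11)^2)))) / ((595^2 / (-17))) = -1089 / 166600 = -0.01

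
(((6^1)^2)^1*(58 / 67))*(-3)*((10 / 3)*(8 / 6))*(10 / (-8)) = 34800 / 67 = 519.40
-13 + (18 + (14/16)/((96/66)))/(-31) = -53965/3968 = -13.60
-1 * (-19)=19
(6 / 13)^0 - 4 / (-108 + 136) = 6 / 7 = 0.86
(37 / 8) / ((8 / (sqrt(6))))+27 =37 * sqrt(6) / 64+27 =28.42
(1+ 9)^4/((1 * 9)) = 10000/9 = 1111.11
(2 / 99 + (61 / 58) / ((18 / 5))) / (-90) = -3587 / 1033560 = -0.00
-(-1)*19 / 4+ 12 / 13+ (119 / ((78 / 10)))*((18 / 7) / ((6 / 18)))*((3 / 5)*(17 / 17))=76.29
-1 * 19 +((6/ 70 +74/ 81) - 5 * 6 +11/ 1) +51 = 39688/ 2835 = 14.00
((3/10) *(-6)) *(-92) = 828/5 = 165.60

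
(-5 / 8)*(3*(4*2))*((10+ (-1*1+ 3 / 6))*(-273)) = 77805 / 2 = 38902.50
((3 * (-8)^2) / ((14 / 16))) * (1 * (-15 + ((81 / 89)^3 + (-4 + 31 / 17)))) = -3603.59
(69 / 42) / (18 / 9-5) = -0.55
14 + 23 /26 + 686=18223 /26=700.88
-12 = -12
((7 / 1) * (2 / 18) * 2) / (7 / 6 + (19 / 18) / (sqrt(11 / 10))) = 6468 / 1241-532 * sqrt(110) / 1241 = 0.72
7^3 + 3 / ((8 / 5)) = 2759 / 8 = 344.88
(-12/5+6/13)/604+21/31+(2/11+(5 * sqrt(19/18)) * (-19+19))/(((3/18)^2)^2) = 236.31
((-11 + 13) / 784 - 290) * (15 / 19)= -1705185 / 7448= -228.95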